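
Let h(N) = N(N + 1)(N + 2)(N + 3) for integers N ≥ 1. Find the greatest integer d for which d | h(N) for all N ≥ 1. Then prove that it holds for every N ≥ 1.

Computing the first values: h(1) = 24 and h(2) = 120; gcd(24, 120) = 24, so d ≤ 24.
We prove 24 | N(N + 1)(N + 2)(N + 3) for all N ≥ 1 by induction on N.
Base step (N = 1): h(1) = 24 = 24·(1), so 24 | h(1).
For the inductive step, assume it holds for an arbitrary j ≥ 1, i.e. 24 | h(j). Then
h(j+1) − h(j) = (j+1)·(j+2)·(j+3)·(j+4) − j·(j+1)·(j+2)·(j+3) = (j+1)·(j+2)·(j+3)·[(j+4) − j] = 4·(j+1)·(j+2)·(j+3). The product of 3 consecutive integers is divisible by (3)! = 6, so h(j+1) − h(j) is divisible by 4·6 = 24. By the inductive hypothesis 24 | h(j), hence 24 | h(j+1).
Hence, by induction on N, the claim holds for every N ≥ 1.
Therefore the largest such d is 24.

d = 24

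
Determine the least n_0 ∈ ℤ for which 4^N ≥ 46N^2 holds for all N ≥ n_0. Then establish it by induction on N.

n_0 = 6

At N = 5: 1024 < 1150, so the inequality fails and n_0 ≥ 6. We prove 4^N ≥ 46N^2 for all N ≥ 6.
Base case (N = 6): 4^N = 4096 and 46N^2 = 1656, so 4096 ≥ 1656.
Inductive step: assume the claim holds for N = m, so 4^m ≥ 46m^2.
Then 4^(m + 1) = 4·(4^m) ≥ 4·(46m^2).
Also, for m ≥ 6 we have 4·(46m^2) ≥ 46(m+1)^2, since 4 ≥ (1 + 1/m)^2 for all m ≥ 6.
Combining, 4^(m + 1) ≥ 46(m+1)^2.
By the principle of mathematical induction, the result holds for all N ≥ 6.
Hence the smallest such n_0 is 6.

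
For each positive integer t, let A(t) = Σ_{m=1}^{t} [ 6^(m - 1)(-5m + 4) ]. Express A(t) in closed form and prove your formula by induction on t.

A(t) = 6^t(-t + 1) - 1

We claim A(t) = 6^t(-t + 1) - 1 for all t ≥ 1.
Base step (t = 1): A(1) = -1, and the closed form gives -1. They agree.
Inductive step: suppose the statement holds for some m ≥ 1, so A(m) = 6^m(-m + 1) - 1.
Then A(m+1) = A(m) + (6^m(-5m - 1)) = (6^m(-m + 1) - 1) + (6^m(-5m - 1)).
Simplifying, A(m+1) = -6·6^m·m - 1 = 6^(m+1)(-(m+1) + 1) - 1,
which is the closed form with t = m+1.
Hence, by induction on t, the claim holds for every t ≥ 1.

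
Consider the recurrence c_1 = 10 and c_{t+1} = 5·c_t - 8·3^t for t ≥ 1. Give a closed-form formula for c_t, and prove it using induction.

Computing the first terms: c_1 = 10, c_2 = 26, c_3 = 58. This suggests c_t = 4·3^t - 2·5^(t - 1).
Base step (t = 1): the formula gives 10 = 10 = c_1.
Inductive step: assume the claim holds for t = j, so c_j = 4·3^j - 2·5^(j - 1).
Then c_{j+1} = 5·c_j - 8·3^j = 5·(4·3^j - 2·5^(j - 1)) - 8·3^j = 4·3^(j + 1) - 2·5^j = 4·3^(j+1) - 2·5^((j+1) - 1),
which is the claimed formula at t = j+1.
By the principle of mathematical induction, the result holds for all t ≥ 1.

c_t = 4·3^t - 2·5^(t - 1)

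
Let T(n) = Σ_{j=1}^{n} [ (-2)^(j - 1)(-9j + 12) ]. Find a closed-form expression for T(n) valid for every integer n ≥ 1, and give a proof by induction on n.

We claim T(n) = 3(-2)^n(n - 1) + 3 for all n ≥ 1.
For the base case n = 1: T(1) = 3, and the closed form gives 3. They agree.
Suppose the result is true for n = j, so T(j) = 3(-2)^j(j - 1) + 3.
Then T(j+1) = T(j) + ((-2)^j(-9j + 3)) = (3(-2)^j(j - 1) + 3) + ((-2)^j(-9j + 3)).
Simplifying, T(j+1) = -6(-2)^j·j + 3 = 3(-2)^(j+1)((j+1) - 1) + 3,
which is the closed form with n = j+1.
This completes the induction.

T(n) = 3(-2)^n(n - 1) + 3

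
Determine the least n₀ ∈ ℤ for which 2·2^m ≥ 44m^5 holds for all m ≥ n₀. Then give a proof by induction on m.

At m = 28: 536870912 < 757256192, so the inequality fails and n₀ ≥ 29. We prove 2·2^m ≥ 44m^5 for all m ≥ 29.
Base case (m = 29): 2·2^m = 1073741824 and 44m^5 = 902490556, so 1073741824 ≥ 902490556.
Inductive step: suppose the statement holds for some r ≥ 29, so 2·2^r ≥ 44r^5.
Then 2·2^(r + 1) = 2·(2·2^r) ≥ 2·(44r^5).
Also, for r ≥ 29 we have 2·(44r^5) ≥ 44(r+1)^5, since 2 ≥ (1 + 1/r)^5 for all r ≥ 29.
Combining, 2·2^(r + 1) ≥ 44(r+1)^5.
By the principle of mathematical induction, the result holds for all m ≥ 29.
Hence the smallest such n₀ is 29.

n₀ = 29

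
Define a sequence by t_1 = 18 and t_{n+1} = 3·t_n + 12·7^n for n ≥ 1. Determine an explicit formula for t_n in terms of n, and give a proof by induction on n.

Computing the first terms: t_1 = 18, t_2 = 138, t_3 = 1002. This suggests t_n = -3^n + 3·7^n.
Base step (n = 1): the formula gives 18 = 18 = t_1.
For the inductive step, assume it holds for an arbitrary m ≥ 1, so t_m = -3^m + 3·7^m.
Then t_{m+1} = 3·t_m + 12·7^m = 3·(-3^m + 3·7^m) + 12·7^m = -3^(m + 1) + 3·7^(m + 1),
which is the claimed formula at n = m+1.
By the principle of mathematical induction, the result holds for all n ≥ 1.

t_n = -3^n + 3·7^n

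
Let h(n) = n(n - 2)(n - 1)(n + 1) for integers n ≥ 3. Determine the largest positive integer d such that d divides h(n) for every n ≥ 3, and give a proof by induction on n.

Computing the first values: h(3) = 24 and h(4) = 120; gcd(24, 120) = 24, so d ≤ 24.
We prove 24 | n(n - 2)(n - 1)(n + 1) for all n ≥ 3 by induction on n.
Base case (n = 3): h(3) = 24 = 24·(1), so 24 | h(3).
Suppose the result is true for n = m, i.e. 24 | h(m). Then
h(m+1) − h(m) = (m-1)·m·(m+1)·(m+2) − (m-2)·(m-1)·m·(m+1) = (m-1)·m·(m+1)·[(m+2) − (m-2)] = 4·(m-1)·m·(m+1). The product of 3 consecutive integers is divisible by (3)! = 6, so h(m+1) − h(m) is divisible by 4·6 = 24. By the inductive hypothesis 24 | h(m), hence 24 | h(m+1).
This completes the induction.
Therefore the largest such d is 24.

d = 24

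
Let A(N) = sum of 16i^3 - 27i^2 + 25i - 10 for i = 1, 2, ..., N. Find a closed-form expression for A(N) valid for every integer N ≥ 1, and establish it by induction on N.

A(N) = N(4N^3 - N^2 + 3N - 2)

We claim A(N) = N(4N^3 - N^2 + 3N - 2) for all N ≥ 1.
Base step (N = 1): A(1) = 4, and the closed form gives 4. They agree.
Inductive step: assume the claim holds for N = i, so A(i) = i(4i^3 - i^2 + 3i - 2).
Then A(i+1) = A(i) + (16i^3 + 21i^2 + 19i + 4) = (i(4i^3 - i^2 + 3i - 2)) + (16i^3 + 21i^2 + 19i + 4).
Simplifying, A(i+1) = (i + 1)(4i^3 + 11i^2 + 13i + 4) = (i+1)(4(i+1)^3 - (i+1)^2 + 3(i+1) - 2),
which is the closed form with N = i+1.
By induction, the statement is established for all N ≥ 1.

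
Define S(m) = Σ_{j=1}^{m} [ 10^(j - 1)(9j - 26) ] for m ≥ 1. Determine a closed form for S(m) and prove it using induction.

S(m) = 10^m(m - 3) + 3

We claim S(m) = 10^m(m - 3) + 3 for all m ≥ 1.
Base step (m = 1): S(1) = -17, and the closed form gives -17. They agree.
Inductive step: assume the claim holds for m = j, so S(j) = 10^j(j - 3) + 3.
Then S(j+1) = S(j) + (10^j(9j - 17)) = (10^j(j - 3) + 3) + (10^j(9j - 17)).
Simplifying, S(j+1) = 10·10^j·j - 20·10^j + 3 = 10^(j+1)((j+1) - 3) + 3,
which is the closed form with m = j+1.
By the principle of mathematical induction, the result holds for all m ≥ 1.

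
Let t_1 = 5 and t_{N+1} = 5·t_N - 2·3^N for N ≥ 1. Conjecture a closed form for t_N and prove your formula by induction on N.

Computing the first terms: t_1 = 5, t_2 = 19, t_3 = 77. This suggests t_N = 3^N + 2·5^(N - 1).
For the base case N = 1: the formula gives 5 = 5 = t_1.
Suppose the result is true for N = p, so t_p = 3^p + 2·5^(p - 1).
Then t_{p+1} = 5·t_p - 2·3^p = 5·(3^p + 2·5^(p - 1)) - 2·3^p = 3^(p + 1) + 2·5^p = 3^(p+1) + 2·5^((p+1) - 1),
which is the claimed formula at N = p+1.
By induction, the statement is established for all N ≥ 1.

t_N = 3^N + 2·5^(N - 1)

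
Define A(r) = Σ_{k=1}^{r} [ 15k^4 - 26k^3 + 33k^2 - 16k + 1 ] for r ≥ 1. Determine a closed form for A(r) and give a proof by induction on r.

A(r) = r(3r^4 + r^3 + 3r^2 + 2r - 2)

We claim A(r) = r(3r^4 + r^3 + 3r^2 + 2r - 2) for all r ≥ 1.
For the base case r = 1: A(1) = 7, and the closed form gives 7. They agree.
Suppose the result is true for r = k, so A(k) = k(3k^4 + k^3 + 3k^2 + 2k - 2).
Then A(k+1) = A(k) + (15k^4 + 34k^3 + 45k^2 + 32k + 7) = (k(3k^4 + k^3 + 3k^2 + 2k - 2)) + (15k^4 + 34k^3 + 45k^2 + 32k + 7).
Simplifying, A(k+1) = (k + 1)(3k^4 + 13k^3 + 24k^2 + 23k + 7) = (k+1)(3(k+1)^4 + (k+1)^3 + 3(k+1)^2 + 2(k+1) - 2),
which is the closed form with r = k+1.
This completes the induction.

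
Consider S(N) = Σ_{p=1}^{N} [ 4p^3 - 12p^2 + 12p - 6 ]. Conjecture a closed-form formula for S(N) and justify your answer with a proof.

S(N) = N(N - 2)(N^2 + 1)

We claim S(N) = N(N - 2)(N^2 + 1) for all N ≥ 1.
Base case (N = 1): S(1) = -2, and the closed form gives -2. They agree.
Inductive step: suppose the statement holds for some p ≥ 1, so S(p) = p(p^3 - 2p^2 + p - 2).
Then S(p+1) = S(p) + (4p^3 - 2) = (p(p^3 - 2p^2 + p - 2)) + (4p^3 - 2).
Simplifying, S(p+1) = (p - 1)(p + 1)(p^2 + 2p + 2) = (p+1)((p+1) - 2)((p+1)^2 + 1),
which is the closed form with N = p+1.
This completes the induction.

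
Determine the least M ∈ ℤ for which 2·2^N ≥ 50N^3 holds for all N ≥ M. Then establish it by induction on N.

At N = 16: 131072 < 204800, so the inequality fails and M ≥ 17. We prove 2·2^N ≥ 50N^3 for all N ≥ 17.
For the base case N = 17: 2·2^N = 262144 and 50N^3 = 245650, so 262144 ≥ 245650.
For the inductive step, assume it holds for an arbitrary k ≥ 17, so 2·2^k ≥ 50k^3.
Then 2·2^(k + 1) = 2·(2·2^k) ≥ 2·(50k^3).
Also, for k ≥ 17 we have 2·(50k^3) ≥ 50(k+1)^3, since 2 ≥ (1 + 1/k)^3 for all k ≥ 17.
Combining, 2·2^(k + 1) ≥ 50(k+1)^3.
This completes the induction.
Hence the smallest such M is 17.

M = 17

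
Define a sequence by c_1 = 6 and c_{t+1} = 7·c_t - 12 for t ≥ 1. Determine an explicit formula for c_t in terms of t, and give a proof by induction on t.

Computing the first terms: c_1 = 6, c_2 = 30, c_3 = 198. This suggests c_t = 4·7^(t - 1) + 2.
When t = 1: the formula gives 6 = 6 = c_1.
For the inductive step, assume it holds for an arbitrary i ≥ 1, so c_i = 4·7^(i - 1) + 2.
Then c_{i+1} = 7·c_i - 12 = 7·(4·7^(i - 1) + 2) - 12 = 4·7^i + 2 = 4·7^((i+1) - 1) + 2,
which is the claimed formula at t = i+1.
By induction, the statement is established for all t ≥ 1.

c_t = 4·7^(t - 1) + 2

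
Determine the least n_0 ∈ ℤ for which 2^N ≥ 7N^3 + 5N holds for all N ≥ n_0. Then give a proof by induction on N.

n_0 = 15

At N = 14: 16384 < 19278, so the inequality fails and n_0 ≥ 15. We prove 2^N ≥ 7N^3 + 5N for all N ≥ 15.
Base case (N = 15): 2^N = 32768 and 7N^3 + 5N = 23700, so 32768 ≥ 23700.
Inductive step: assume the claim holds for N = r, so 2^r ≥ 7r^3 + 5r.
Then 2^(r + 1) = 2·(2^r) ≥ 2·(7r^3 + 5r).
Also, for r ≥ 15 we have 2·(7r^3 + 5r) ≥ 7(r+1)^3 + 5(r+1), since 2·(7r^3 + 5r) − (7(r+1)^3 + 5(r+1)) = 7r^3 - 21r^2 - 16r - 12, which is nonnegative for all r ≥ 15.
Combining, 2^(r + 1) ≥ 7(r+1)^3 + 5(r+1).
This completes the induction.
Hence the smallest such n_0 is 15.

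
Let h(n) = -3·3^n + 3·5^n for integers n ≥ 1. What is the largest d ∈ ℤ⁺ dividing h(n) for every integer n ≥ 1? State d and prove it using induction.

d = 6

Computing the first values: h(1) = 6 and h(2) = 48; gcd(6, 48) = 6, so d ≤ 6.
We prove 6 | -3·3^n + 3·5^n for all n ≥ 1 by induction on n.
When n = 1: h(1) = 6 = 6·(1), so 6 | h(1).
Inductive step: suppose the statement holds for some j ≥ 1, i.e. 6 | h(j). Then
h(j+1) − 5·h(j) = (-3·3^(j+1) + 3·5^(j+1)) − 5·(-3·3^j + 3·5^j) = (-3)·3^j·(3 − 5) = (6)·3^j. Since 6 | h(j) by the inductive hypothesis, 6 | 5·h(j); and 6 | 6 since 6 = 6·1. Therefore 6 | h(j+1).
Hence, by induction on n, the claim holds for every n ≥ 1.
Therefore the largest such d is 6.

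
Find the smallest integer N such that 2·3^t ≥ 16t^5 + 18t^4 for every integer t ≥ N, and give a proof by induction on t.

At t = 13: 3188646 < 6454786, so the inequality fails and N ≥ 14. We prove 2·3^t ≥ 16t^5 + 18t^4 for all t ≥ 14.
When t = 14: 2·3^t = 9565938 and 16t^5 + 18t^4 = 9296672, so 9565938 ≥ 9296672.
Inductive step: suppose the statement holds for some r ≥ 14, so 2·3^r ≥ 16r^5 + 18r^4.
Then 2·3^(r + 1) = 3·(2·3^r) ≥ 3·(16r^5 + 18r^4).
Also, for r ≥ 14 we have 3·(16r^5 + 18r^4) ≥ 16(r+1)^5 + 18(r+1)^4, since 3·(16r^5 + 18r^4) − (16(r+1)^5 + 18(r+1)^4) = 32r^5 - 44r^4 - 232r^3 - 268r^2 - 152r - 34, which is nonnegative for all r ≥ 14.
Combining, 2·3^(r + 1) ≥ 16(r+1)^5 + 18(r+1)^4.
Hence, by induction on t, the claim holds for every t ≥ 14.
Hence the smallest such N is 14.

N = 14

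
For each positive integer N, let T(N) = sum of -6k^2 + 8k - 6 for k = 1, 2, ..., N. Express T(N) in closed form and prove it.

We claim T(N) = -N(2N^2 - N + 3) for all N ≥ 1.
When N = 1: T(1) = -4, and the closed form gives -4. They agree.
For the inductive step, assume it holds for an arbitrary k ≥ 1, so T(k) = k(-2k^2 + k - 3).
Then T(k+1) = T(k) + (-6k^2 - 4k - 4) = (k(-2k^2 + k - 3)) + (-6k^2 - 4k - 4).
Simplifying, T(k+1) = -(k + 1)(2k^2 + 3k + 4) = -(k+1)(2(k+1)^2 - (k+1) + 3),
which is the closed form with N = k+1.
By induction, the statement is established for all N ≥ 1.

T(N) = -N(2N^2 - N + 3)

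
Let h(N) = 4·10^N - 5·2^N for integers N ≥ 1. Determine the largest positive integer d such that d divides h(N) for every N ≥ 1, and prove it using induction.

d = 10

Computing the first values: h(1) = 30 and h(2) = 380; gcd(30, 380) = 10, so d ≤ 10.
We prove 10 | 4·10^N - 5·2^N for all N ≥ 1 by induction on N.
Base step (N = 1): h(1) = 30 = 10·(3), so 10 | h(1).
Suppose the result is true for N = k, i.e. 10 | h(k). Then
h(k+1) − 10·h(k) = (4·10^(k+1) - 5·2^(k+1)) − 10·(4·10^k - 5·2^k) = (-5)·2^k·(2 − 10) = (40)·2^k. Since 10 | h(k) by the inductive hypothesis, 10 | 10·h(k); and 10 | 40 since 40 = 10·4. Therefore 10 | h(k+1).
By induction, the statement is established for all N ≥ 1.
Therefore the largest such d is 10.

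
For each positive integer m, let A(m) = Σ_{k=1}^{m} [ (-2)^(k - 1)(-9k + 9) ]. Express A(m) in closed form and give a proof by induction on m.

A(m) = (-2)^m(3m - 2) + 2

We claim A(m) = (-2)^m(3m - 2) + 2 for all m ≥ 1.
Base case (m = 1): A(1) = 0, and the closed form gives 0. They agree.
Inductive step: assume the claim holds for m = k, so A(k) = (-2)^k(3k - 2) + 2.
Then A(k+1) = A(k) + (-9(-2)^k·k) = ((-2)^k(3k - 2) + 2) + (-9(-2)^k·k).
Simplifying, A(k+1) = -6(-2)^k·k - 2(-2)^k + 2 = (-2)^(k+1)(3(k+1) - 2) + 2,
which is the closed form with m = k+1.
This completes the induction.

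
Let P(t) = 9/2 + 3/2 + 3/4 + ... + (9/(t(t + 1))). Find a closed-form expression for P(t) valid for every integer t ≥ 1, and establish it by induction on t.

P(t) = 9t/(t + 1)

We claim P(t) = 9t/(t + 1) for all t ≥ 1.
For the base case t = 1: P(1) = 9/2, and the closed form gives 9/2. They agree.
Suppose the result is true for t = r, so P(r) = 9r/(r + 1).
Then P(r+1) = P(r) + (9/((r + 1)(r + 2))) = (9r/(r + 1)) + (9/((r + 1)(r + 2))).
Simplifying, P(r+1) = 9(r + 1)/(r + 2) = 9(r+1)/((r+1) + 1),
which is the closed form with t = r+1.
By the principle of mathematical induction, the result holds for all t ≥ 1.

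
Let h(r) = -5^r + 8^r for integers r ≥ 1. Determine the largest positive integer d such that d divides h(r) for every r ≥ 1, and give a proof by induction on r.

d = 3

Computing the first values: h(1) = 3 and h(2) = 39; gcd(3, 39) = 3, so d ≤ 3.
We prove 3 | -5^r + 8^r for all r ≥ 1 by induction on r.
For the base case r = 1: h(1) = 3 = 3·(1), so 3 | h(1).
Inductive step: suppose the statement holds for some p ≥ 1, i.e. 3 | h(p). Then
8^{p+1} − 5^{p+1} = 8·8^p − 5·5^p = 8·(8^p − 5^p) + (3)·5^p. The first term is divisible by 3 by the inductive hypothesis, and the second term (3)·5^p is divisible by 3 since 3 | 3. Hence 3 | h(p+1).
By induction, the statement is established for all r ≥ 1.
Therefore the largest such d is 3.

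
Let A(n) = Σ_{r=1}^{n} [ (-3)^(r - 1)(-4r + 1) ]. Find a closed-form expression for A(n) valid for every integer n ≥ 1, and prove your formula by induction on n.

A(n) = (-3)^n·n

We claim A(n) = (-3)^n·n for all n ≥ 1.
Base case (n = 1): A(1) = -3, and the closed form gives -3. They agree.
Inductive step: assume the claim holds for n = r, so A(r) = (-3)^r·r.
Then A(r+1) = A(r) + ((-3)^r(-4r - 3)) = ((-3)^r·r) + ((-3)^r(-4r - 3)).
Simplifying, A(r+1) = (-3)^(r + 1)(r + 1) = (-3)^(r+1)·(r+1),
which is the closed form with n = r+1.
By the principle of mathematical induction, the result holds for all n ≥ 1.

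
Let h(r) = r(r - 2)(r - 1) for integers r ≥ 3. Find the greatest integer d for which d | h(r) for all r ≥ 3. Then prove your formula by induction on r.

d = 6

Computing the first values: h(3) = 6 and h(4) = 24; gcd(6, 24) = 6, so d ≤ 6.
We prove 6 | r(r - 2)(r - 1) for all r ≥ 3 by induction on r.
Base step (r = 3): h(3) = 6 = 6·(1), so 6 | h(3).
Suppose the result is true for r = i, i.e. 6 | h(i). Then
h(i+1) − h(i) = (i-1)·i·(i+1) − (i-2)·(i-1)·i = (i-1)·i·[(i+1) − (i-2)] = 3·(i-1)·i. The product of 2 consecutive integers is divisible by (2)! = 2, so h(i+1) − h(i) is divisible by 3·2 = 6. By the inductive hypothesis 6 | h(i), hence 6 | h(i+1).
This completes the induction.
Therefore the largest such d is 6.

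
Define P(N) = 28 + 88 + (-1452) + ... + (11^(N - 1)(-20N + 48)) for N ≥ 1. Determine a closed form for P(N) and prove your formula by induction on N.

We claim P(N) = 11^N(-2N + 5) - 5 for all N ≥ 1.
When N = 1: P(1) = 28, and the closed form gives 28. They agree.
Suppose the result is true for N = k, so P(k) = 11^k(-2k + 5) - 5.
Then P(k+1) = P(k) + (11^k(-20k + 28)) = (11^k(-2k + 5) - 5) + (11^k(-20k + 28)).
Simplifying, P(k+1) = -22·11^k·k + 33·11^k - 5 = 11^(k+1)(-2(k+1) + 5) - 5,
which is the closed form with N = k+1.
Hence, by induction on N, the claim holds for every N ≥ 1.

P(N) = 11^N(-2N + 5) - 5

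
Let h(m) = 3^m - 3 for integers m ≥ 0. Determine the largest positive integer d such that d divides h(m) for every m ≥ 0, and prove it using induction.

Computing the first values: h(0) = -2 and h(1) = 0; gcd(-2, 0) = 2, so d ≤ 2.
We prove 2 | 3^m - 3 for all m ≥ 0 by induction on m.
When m = 0: h(0) = -2 = 2·(-1), so 2 | h(0).
Inductive step: suppose the statement holds for some j ≥ 0, i.e. 2 | h(j). Then
h(j+1) = 3^(j+1) - 3 = 3·(3^j - 3) + 6 = 3·h(j) + 6. The first term is divisible by 2 by the inductive hypothesis, and 6 is divisible by 2. Hence 2 | h(j+1).
This completes the induction.
Therefore the largest such d is 2.

d = 2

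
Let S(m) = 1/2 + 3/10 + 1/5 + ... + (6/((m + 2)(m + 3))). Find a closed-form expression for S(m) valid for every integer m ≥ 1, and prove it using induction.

S(m) = 2m/(m + 3)

We claim S(m) = 2m/(m + 3) for all m ≥ 1.
Base case (m = 1): S(1) = 1/2, and the closed form gives 1/2. They agree.
Inductive step: assume the claim holds for m = r, so S(r) = 2r/(r + 3).
Then S(r+1) = S(r) + (6/((r + 3)(r + 4))) = (2r/(r + 3)) + (6/((r + 3)(r + 4))).
Simplifying, S(r+1) = 2(r + 1)/(r + 4) = 2(r+1)/((r+1) + 3),
which is the closed form with m = r+1.
By induction, the statement is established for all m ≥ 1.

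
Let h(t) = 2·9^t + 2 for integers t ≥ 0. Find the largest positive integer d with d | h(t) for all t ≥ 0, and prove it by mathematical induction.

Computing the first values: h(0) = 4 and h(1) = 20; gcd(4, 20) = 4, so d ≤ 4.
We prove 4 | 2·9^t + 2 for all t ≥ 0 by induction on t.
When t = 0: h(0) = 4 = 4·(1), so 4 | h(0).
For the inductive step, assume it holds for an arbitrary i ≥ 0, i.e. 4 | h(i). Then
h(i+1) = 2·9^(i+1) + 2 = 9·(2·9^i + 2) - 16 = 9·h(i) - 16. The first term is divisible by 4 by the inductive hypothesis, and -16 is divisible by 4. Hence 4 | h(i+1).
By induction, the statement is established for all t ≥ 0.
Therefore the largest such d is 4.

d = 4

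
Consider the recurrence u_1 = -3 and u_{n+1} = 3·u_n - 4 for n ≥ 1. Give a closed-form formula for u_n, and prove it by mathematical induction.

u_n = -5·3^(n - 1) + 2

Computing the first terms: u_1 = -3, u_2 = -13, u_3 = -43. This suggests u_n = -5·3^(n - 1) + 2.
Base case (n = 1): the formula gives -3 = -3 = u_1.
Inductive step: assume the claim holds for n = i, so u_i = -5·3^(i - 1) + 2.
Then u_{i+1} = 3·u_i - 4 = 3·(-5·3^(i - 1) + 2) - 4 = -5·3^i + 2 = -5·3^((i+1) - 1) + 2,
which is the claimed formula at n = i+1.
By the principle of mathematical induction, the result holds for all n ≥ 1.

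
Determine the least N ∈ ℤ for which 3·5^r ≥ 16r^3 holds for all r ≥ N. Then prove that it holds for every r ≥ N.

N = 4

At r = 3: 375 < 432, so the inequality fails and N ≥ 4. We prove 3·5^r ≥ 16r^3 for all r ≥ 4.
For the base case r = 4: 3·5^r = 1875 and 16r^3 = 1024, so 1875 ≥ 1024.
Inductive step: assume the claim holds for r = m, so 3·5^m ≥ 16m^3.
Then 3·5^(m + 1) = 5·(3·5^m) ≥ 5·(16m^3).
Also, for m ≥ 4 we have 5·(16m^3) ≥ 16(m+1)^3, since 5 ≥ (1 + 1/m)^3 for all m ≥ 4.
Combining, 3·5^(m + 1) ≥ 16(m+1)^3.
Hence, by induction on r, the claim holds for every r ≥ 4.
Hence the smallest such N is 4.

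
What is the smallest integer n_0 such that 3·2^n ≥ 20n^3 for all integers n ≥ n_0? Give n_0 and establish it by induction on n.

At n = 14: 49152 < 54880, so the inequality fails and n_0 ≥ 15. We prove 3·2^n ≥ 20n^3 for all n ≥ 15.
For the base case n = 15: 3·2^n = 98304 and 20n^3 = 67500, so 98304 ≥ 67500.
For the inductive step, assume it holds for an arbitrary k ≥ 15, so 3·2^k ≥ 20k^3.
Then 3·2^(k + 1) = 2·(3·2^k) ≥ 2·(20k^3).
Also, for k ≥ 15 we have 2·(20k^3) ≥ 20(k+1)^3, since 2 ≥ (1 + 1/k)^3 for all k ≥ 15.
Combining, 3·2^(k + 1) ≥ 20(k+1)^3.
By the principle of mathematical induction, the result holds for all n ≥ 15.
Hence the smallest such n_0 is 15.

n_0 = 15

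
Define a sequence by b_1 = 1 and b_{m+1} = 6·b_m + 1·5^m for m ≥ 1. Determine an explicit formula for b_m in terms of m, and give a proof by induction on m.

Computing the first terms: b_1 = 1, b_2 = 11, b_3 = 91. This suggests b_m = -5^m + 6^m.
For the base case m = 1: the formula gives 1 = 1 = b_1.
Suppose the result is true for m = i, so b_i = -5^i + 6^i.
Then b_{i+1} = 6·b_i + 1·5^i = 6·(-5^i + 6^i) + 1·5^i = -5^(i + 1) + 6^(i + 1),
which is the claimed formula at m = i+1.
By the principle of mathematical induction, the result holds for all m ≥ 1.

b_m = -5^m + 6^m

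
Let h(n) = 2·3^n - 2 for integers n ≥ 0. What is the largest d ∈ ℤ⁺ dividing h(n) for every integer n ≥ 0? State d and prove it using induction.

d = 4

Computing the first values: h(0) = 0 and h(1) = 4; gcd(0, 4) = 4, so d ≤ 4.
We prove 4 | 2·3^n - 2 for all n ≥ 0 by induction on n.
Base case (n = 0): h(0) = 0 = 4·(0), so 4 | h(0).
Inductive step: assume the claim holds for n = r, i.e. 4 | h(r). Then
h(r+1) = 2·3^(r+1) - 2 = 3·(2·3^r - 2) + 4 = 3·h(r) + 4. The first term is divisible by 4 by the inductive hypothesis, and 4 is divisible by 4. Hence 4 | h(r+1).
By the principle of mathematical induction, the result holds for all n ≥ 0.
Therefore the largest such d is 4.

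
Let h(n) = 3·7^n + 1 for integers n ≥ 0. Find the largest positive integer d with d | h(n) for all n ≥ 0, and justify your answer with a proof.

d = 2

Computing the first values: h(0) = 4 and h(1) = 22; gcd(4, 22) = 2, so d ≤ 2.
We prove 2 | 3·7^n + 1 for all n ≥ 0 by induction on n.
Base step (n = 0): h(0) = 4 = 2·(2), so 2 | h(0).
For the inductive step, assume it holds for an arbitrary r ≥ 0, i.e. 2 | h(r). Then
h(r+1) = 3·7^(r+1) + 1 = 7·(3·7^r + 1) - 6 = 7·h(r) - 6. The first term is divisible by 2 by the inductive hypothesis, and -6 is divisible by 2. Hence 2 | h(r+1).
This completes the induction.
Therefore the largest such d is 2.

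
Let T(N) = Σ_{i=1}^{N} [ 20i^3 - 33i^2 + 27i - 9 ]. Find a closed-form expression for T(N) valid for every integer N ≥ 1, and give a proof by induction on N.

T(N) = N(5N^3 - N^2 + 2N - 1)

We claim T(N) = N(5N^3 - N^2 + 2N - 1) for all N ≥ 1.
When N = 1: T(1) = 5, and the closed form gives 5. They agree.
Inductive step: suppose the statement holds for some i ≥ 1, so T(i) = i(5i^3 - i^2 + 2i - 1).
Then T(i+1) = T(i) + (20i^3 + 27i^2 + 21i + 5) = (i(5i^3 - i^2 + 2i - 1)) + (20i^3 + 27i^2 + 21i + 5).
Simplifying, T(i+1) = (i + 1)(5i^3 + 14i^2 + 15i + 5) = (i+1)(5(i+1)^3 - (i+1)^2 + 2(i+1) - 1),
which is the closed form with N = i+1.
By induction, the statement is established for all N ≥ 1.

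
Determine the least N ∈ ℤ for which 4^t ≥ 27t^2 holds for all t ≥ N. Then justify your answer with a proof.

N = 5

At t = 4: 256 < 432, so the inequality fails and N ≥ 5. We prove 4^t ≥ 27t^2 for all t ≥ 5.
When t = 5: 4^t = 1024 and 27t^2 = 675, so 1024 ≥ 675.
Inductive step: suppose the statement holds for some p ≥ 5, so 4^p ≥ 27p^2.
Then 4^(p + 1) = 4·(4^p) ≥ 4·(27p^2).
Also, for p ≥ 5 we have 4·(27p^2) ≥ 27(p+1)^2, since 4 ≥ (1 + 1/p)^2 for all p ≥ 5.
Combining, 4^(p + 1) ≥ 27(p+1)^2.
This completes the induction.
Hence the smallest such N is 5.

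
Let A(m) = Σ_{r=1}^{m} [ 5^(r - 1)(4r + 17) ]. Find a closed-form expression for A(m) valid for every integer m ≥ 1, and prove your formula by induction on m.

We claim A(m) = 5^m(m + 4) - 4 for all m ≥ 1.
When m = 1: A(1) = 21, and the closed form gives 21. They agree.
Inductive step: suppose the statement holds for some r ≥ 1, so A(r) = 5^r(r + 4) - 4.
Then A(r+1) = A(r) + (5^r(4r + 21)) = (5^r(r + 4) - 4) + (5^r(4r + 21)).
Simplifying, A(r+1) = 5^(r + 1)r + 5^(r + 2) - 4 = 5^(r+1)((r+1) + 4) - 4,
which is the closed form with m = r+1.
Hence, by induction on m, the claim holds for every m ≥ 1.

A(m) = 5^m(m + 4) - 4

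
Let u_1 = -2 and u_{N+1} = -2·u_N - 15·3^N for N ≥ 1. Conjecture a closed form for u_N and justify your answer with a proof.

u_N = 7(-2)^(N - 1) - 3^(N + 1)

Computing the first terms: u_1 = -2, u_2 = -41, u_3 = -53. This suggests u_N = 7(-2)^(N - 1) - 3^(N + 1).
Base case (N = 1): the formula gives -2 = -2 = u_1.
Suppose the result is true for N = p, so u_p = 7(-2)^(p - 1) - 3^(p + 1).
Then u_{p+1} = -2·u_p - 15·3^p = -2·(7(-2)^(p - 1) - 3^(p + 1)) - 15·3^p = 7(-2)^p - 3^(p + 2) = 7(-2)^((p+1) - 1) - 3^((p+1) + 1),
which is the claimed formula at N = p+1.
Hence, by induction on N, the claim holds for every N ≥ 1.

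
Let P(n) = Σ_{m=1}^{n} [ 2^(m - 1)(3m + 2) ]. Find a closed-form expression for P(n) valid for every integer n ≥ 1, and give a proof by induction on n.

P(n) = 2^n(3n - 1) + 1

We claim P(n) = 2^n(3n - 1) + 1 for all n ≥ 1.
When n = 1: P(1) = 5, and the closed form gives 5. They agree.
Inductive step: suppose the statement holds for some m ≥ 1, so P(m) = 2^m(3m - 1) + 1.
Then P(m+1) = P(m) + (2^m(3m + 5)) = (2^m(3m - 1) + 1) + (2^m(3m + 5)).
Simplifying, P(m+1) = 6·2^m·m + 4·2^m + 1 = 2^(m+1)(3(m+1) - 1) + 1,
which is the closed form with n = m+1.
By induction, the statement is established for all n ≥ 1.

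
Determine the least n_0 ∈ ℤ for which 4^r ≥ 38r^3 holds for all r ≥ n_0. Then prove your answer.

At r = 6: 4096 < 8208, so the inequality fails and n_0 ≥ 7. We prove 4^r ≥ 38r^3 for all r ≥ 7.
For the base case r = 7: 4^r = 16384 and 38r^3 = 13034, so 16384 ≥ 13034.
Inductive step: assume the claim holds for r = m, so 4^m ≥ 38m^3.
Then 4^(m + 1) = 4·(4^m) ≥ 4·(38m^3).
Also, for m ≥ 7 we have 4·(38m^3) ≥ 38(m+1)^3, since 4 ≥ (1 + 1/m)^3 for all m ≥ 7.
Combining, 4^(m + 1) ≥ 38(m+1)^3.
Hence, by induction on r, the claim holds for every r ≥ 7.
Hence the smallest such n_0 is 7.

n_0 = 7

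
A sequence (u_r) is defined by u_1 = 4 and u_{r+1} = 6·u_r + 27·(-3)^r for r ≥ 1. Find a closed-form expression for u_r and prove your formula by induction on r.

Computing the first terms: u_1 = 4, u_2 = -57, u_3 = -99. This suggests u_r = (-3)^(r + 1) - 5·6^(r - 1).
Base step (r = 1): the formula gives 4 = 4 = u_1.
Inductive step: suppose the statement holds for some j ≥ 1, so u_j = (-3)^(j + 1) - 5·6^(j - 1).
Then u_{j+1} = 6·u_j + 27·(-3)^j = 6·((-3)^(j + 1) - 5·6^(j - 1)) + 27·(-3)^j = (-3)^(j + 2) - 5·6^j = (-3)^((j+1) + 1) - 5·6^((j+1) - 1),
which is the claimed formula at r = j+1.
Hence, by induction on r, the claim holds for every r ≥ 1.

u_r = (-3)^(r + 1) - 5·6^(r - 1)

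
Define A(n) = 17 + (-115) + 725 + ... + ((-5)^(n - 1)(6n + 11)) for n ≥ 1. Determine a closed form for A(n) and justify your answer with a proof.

We claim A(n) = -(-5)^n(n + 2) + 2 for all n ≥ 1.
When n = 1: A(1) = 17, and the closed form gives 17. They agree.
Inductive step: suppose the statement holds for some p ≥ 1, so A(p) = -(-5)^p(p + 2) + 2.
Then A(p+1) = A(p) + ((-5)^p(6p + 17)) = (-(-5)^p(p + 2) + 2) + ((-5)^p(6p + 17)).
Simplifying, A(p+1) = 5(-5)^p·p + 15(-5)^p + 2 = -(-5)^(p+1)((p+1) + 2) + 2,
which is the closed form with n = p+1.
This completes the induction.

A(n) = -(-5)^n(n + 2) + 2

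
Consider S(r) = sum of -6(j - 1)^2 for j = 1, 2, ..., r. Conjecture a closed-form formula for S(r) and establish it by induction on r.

We claim S(r) = -r(r - 1)(2r - 1) for all r ≥ 1.
When r = 1: S(1) = 0, and the closed form gives 0. They agree.
Inductive step: assume the claim holds for r = j, so S(j) = j(-2j^2 + 3j - 1).
Then S(j+1) = S(j) + (-6j^2) = (j(-2j^2 + 3j - 1)) + (-6j^2).
Simplifying, S(j+1) = -j(j + 1)(2j + 1) = -(j+1)((j+1) - 1)(2(j+1) - 1),
which is the closed form with r = j+1.
Hence, by induction on r, the claim holds for every r ≥ 1.

S(r) = -r(r - 1)(2r - 1)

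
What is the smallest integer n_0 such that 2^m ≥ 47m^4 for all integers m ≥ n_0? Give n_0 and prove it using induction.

n_0 = 24

At m = 23: 8388608 < 13152527, so the inequality fails and n_0 ≥ 24. We prove 2^m ≥ 47m^4 for all m ≥ 24.
For the base case m = 24: 2^m = 16777216 and 47m^4 = 15593472, so 16777216 ≥ 15593472.
Inductive step: assume the claim holds for m = r, so 2^r ≥ 47r^4.
Then 2^(r + 1) = 2·(2^r) ≥ 2·(47r^4).
Also, for r ≥ 24 we have 2·(47r^4) ≥ 47(r+1)^4, since 2 ≥ (1 + 1/r)^4 for all r ≥ 24.
Combining, 2^(r + 1) ≥ 47(r+1)^4.
By induction, the statement is established for all m ≥ 24.
Hence the smallest such n_0 is 24.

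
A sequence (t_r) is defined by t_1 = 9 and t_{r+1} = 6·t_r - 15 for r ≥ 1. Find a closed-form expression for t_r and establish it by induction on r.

t_r = 6^r + 3

Computing the first terms: t_1 = 9, t_2 = 39, t_3 = 219. This suggests t_r = 6^r + 3.
Base case (r = 1): the formula gives 9 = 9 = t_1.
For the inductive step, assume it holds for an arbitrary j ≥ 1, so t_j = 6^j + 3.
Then t_{j+1} = 6·t_j - 15 = 6·(6^j + 3) - 15 = 6^(j + 1) + 3,
which is the claimed formula at r = j+1.
By the principle of mathematical induction, the result holds for all r ≥ 1.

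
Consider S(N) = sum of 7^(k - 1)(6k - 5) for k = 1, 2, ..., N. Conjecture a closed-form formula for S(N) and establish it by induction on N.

S(N) = 7^N(N - 1) + 1

We claim S(N) = 7^N(N - 1) + 1 for all N ≥ 1.
For the base case N = 1: S(1) = 1, and the closed form gives 1. They agree.
Inductive step: assume the claim holds for N = k, so S(k) = 7^k(k - 1) + 1.
Then S(k+1) = S(k) + (7^k(6k + 1)) = (7^k(k - 1) + 1) + (7^k(6k + 1)).
Simplifying, S(k+1) = 7^(k + 1)k + 1 = 7^(k+1)((k+1) - 1) + 1,
which is the closed form with N = k+1.
By the principle of mathematical induction, the result holds for all N ≥ 1.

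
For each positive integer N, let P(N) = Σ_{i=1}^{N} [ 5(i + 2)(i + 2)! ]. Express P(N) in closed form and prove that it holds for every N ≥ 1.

P(N) = 5(N + 3)! - 30

We claim P(N) = 5(N + 3)! - 30 for all N ≥ 1.
Base step (N = 1): P(1) = 90, and the closed form gives 90. They agree.
Inductive step: assume the claim holds for N = i, so P(i) = 5(i + 3)! - 30.
Then P(i+1) = P(i) + (5(i + 3)(i + 3)!) = (5(i + 3)! - 30) + (5(i + 3)(i + 3)!).
Simplifying, P(i+1) = 5((i+1) + 3)! - 30,
which is the closed form with N = i+1.
This completes the induction.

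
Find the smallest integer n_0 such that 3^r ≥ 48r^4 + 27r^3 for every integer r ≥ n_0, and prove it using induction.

n_0 = 13

At r = 12: 531441 < 1041984, so the inequality fails and n_0 ≥ 13. We prove 3^r ≥ 48r^4 + 27r^3 for all r ≥ 13.
Base step (r = 13): 3^r = 1594323 and 48r^4 + 27r^3 = 1430247, so 1594323 ≥ 1430247.
For the inductive step, assume it holds for an arbitrary k ≥ 13, so 3^k ≥ 48k^4 + 27k^3.
Then 3^(k + 1) = 3·(3^k) ≥ 3·(48k^4 + 27k^3).
Also, for k ≥ 13 we have 3·(48k^4 + 27k^3) ≥ 48(k+1)^4 + 27(k+1)^3, since 3·(48k^4 + 27k^3) − (48(k+1)^4 + 27(k+1)^3) = 96k^4 - 138k^3 - 369k^2 - 273k - 75, which is nonnegative for all k ≥ 13.
Combining, 3^(k + 1) ≥ 48(k+1)^4 + 27(k+1)^3.
By the principle of mathematical induction, the result holds for all r ≥ 13.
Hence the smallest such n_0 is 13.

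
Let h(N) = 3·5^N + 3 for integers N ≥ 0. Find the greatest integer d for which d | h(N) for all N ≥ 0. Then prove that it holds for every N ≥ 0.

Computing the first values: h(0) = 6 and h(1) = 18; gcd(6, 18) = 6, so d ≤ 6.
We prove 6 | 3·5^N + 3 for all N ≥ 0 by induction on N.
When N = 0: h(0) = 6 = 6·(1), so 6 | h(0).
Suppose the result is true for N = m, i.e. 6 | h(m). Then
h(m+1) = 3·5^(m+1) + 3 = 5·(3·5^m + 3) - 12 = 5·h(m) - 12. The first term is divisible by 6 by the inductive hypothesis, and -12 is divisible by 6. Hence 6 | h(m+1).
By induction, the statement is established for all N ≥ 0.
Therefore the largest such d is 6.

d = 6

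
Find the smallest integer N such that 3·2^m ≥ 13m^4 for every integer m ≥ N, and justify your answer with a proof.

N = 20

At m = 19: 1572864 < 1694173, so the inequality fails and N ≥ 20. We prove 3·2^m ≥ 13m^4 for all m ≥ 20.
When m = 20: 3·2^m = 3145728 and 13m^4 = 2080000, so 3145728 ≥ 2080000.
Inductive step: suppose the statement holds for some i ≥ 20, so 3·2^i ≥ 13i^4.
Then 3·2^(i + 1) = 2·(3·2^i) ≥ 2·(13i^4).
Also, for i ≥ 20 we have 2·(13i^4) ≥ 13(i+1)^4, since 2 ≥ (1 + 1/i)^4 for all i ≥ 20.
Combining, 3·2^(i + 1) ≥ 13(i+1)^4.
Hence, by induction on m, the claim holds for every m ≥ 20.
Hence the smallest such N is 20.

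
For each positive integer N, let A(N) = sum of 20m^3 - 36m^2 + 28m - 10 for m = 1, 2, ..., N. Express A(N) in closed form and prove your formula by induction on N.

A(N) = N(5N^3 - 2N^2 + N - 2)

We claim A(N) = N(5N^3 - 2N^2 + N - 2) for all N ≥ 1.
For the base case N = 1: A(1) = 2, and the closed form gives 2. They agree.
Inductive step: suppose the statement holds for some m ≥ 1, so A(m) = m(5m^3 - 2m^2 + m - 2).
Then A(m+1) = A(m) + (20m^3 + 24m^2 + 16m + 2) = (m(5m^3 - 2m^2 + m - 2)) + (20m^3 + 24m^2 + 16m + 2).
Simplifying, A(m+1) = (m + 1)(5m^3 + 13m^2 + 12m + 2) = (m+1)(5(m+1)^3 - 2(m+1)^2 + (m+1) - 2),
which is the closed form with N = m+1.
This completes the induction.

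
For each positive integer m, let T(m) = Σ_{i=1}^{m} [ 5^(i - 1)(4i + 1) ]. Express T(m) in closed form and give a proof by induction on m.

T(m) = 5^m·m

We claim T(m) = 5^m·m for all m ≥ 1.
Base case (m = 1): T(1) = 5, and the closed form gives 5. They agree.
Suppose the result is true for m = i, so T(i) = 5^i·i.
Then T(i+1) = T(i) + (5^i(4i + 5)) = (5^i·i) + (5^i(4i + 5)).
Simplifying, T(i+1) = 5^(i + 1)(i + 1) = 5^(i+1)·(i+1),
which is the closed form with m = i+1.
This completes the induction.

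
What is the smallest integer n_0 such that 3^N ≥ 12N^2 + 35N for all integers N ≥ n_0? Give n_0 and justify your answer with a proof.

At N = 5: 243 < 475, so the inequality fails and n_0 ≥ 6. We prove 3^N ≥ 12N^2 + 35N for all N ≥ 6.
Base case (N = 6): 3^N = 729 and 12N^2 + 35N = 642, so 729 ≥ 642.
For the inductive step, assume it holds for an arbitrary p ≥ 6, so 3^p ≥ 12p^2 + 35p.
Then 3^(p + 1) = 3·(3^p) ≥ 3·(12p^2 + 35p).
Also, for p ≥ 6 we have 3·(12p^2 + 35p) ≥ 12(p+1)^2 + 35(p+1), since 3·(12p^2 + 35p) − (12(p+1)^2 + 35(p+1)) = 24p^2 + 46p - 47, which is nonnegative for all p ≥ 6.
Combining, 3^(p + 1) ≥ 12(p+1)^2 + 35(p+1).
By induction, the statement is established for all N ≥ 6.
Hence the smallest such n_0 is 6.

n_0 = 6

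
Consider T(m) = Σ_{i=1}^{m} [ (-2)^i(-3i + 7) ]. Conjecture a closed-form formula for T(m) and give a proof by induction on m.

We claim T(m) = 2(-2)^m(-m + 2) - 4 for all m ≥ 1.
For the base case m = 1: T(1) = -8, and the closed form gives -8. They agree.
Suppose the result is true for m = i, so T(i) = 2(-2)^i(-i + 2) - 4.
Then T(i+1) = T(i) + ((-2)^(i + 1)(-3i + 4)) = (2(-2)^i(-i + 2) - 4) + ((-2)^(i + 1)(-3i + 4)).
Simplifying, T(i+1) = 4(-2)^i·i - 4(-2)^i - 4 = 2(-2)^(i+1)(-(i+1) + 2) - 4,
which is the closed form with m = i+1.
By the principle of mathematical induction, the result holds for all m ≥ 1.

T(m) = 2(-2)^m(-m + 2) - 4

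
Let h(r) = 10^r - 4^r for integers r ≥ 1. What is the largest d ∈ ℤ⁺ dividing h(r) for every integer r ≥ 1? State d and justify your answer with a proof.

Computing the first values: h(1) = 6 and h(2) = 84; gcd(6, 84) = 6, so d ≤ 6.
We prove 6 | 10^r - 4^r for all r ≥ 1 by induction on r.
Base step (r = 1): h(1) = 6 = 6·(1), so 6 | h(1).
Inductive step: assume the claim holds for r = p, i.e. 6 | h(p). Then
10^{p+1} − 4^{p+1} = 10·10^p − 4·4^p = 10·(10^p − 4^p) + (6)·4^p. The first term is divisible by 6 by the inductive hypothesis, and the second term (6)·4^p is divisible by 6 since 6 | 6. Hence 6 | h(p+1).
By the principle of mathematical induction, the result holds for all r ≥ 1.
Therefore the largest such d is 6.

d = 6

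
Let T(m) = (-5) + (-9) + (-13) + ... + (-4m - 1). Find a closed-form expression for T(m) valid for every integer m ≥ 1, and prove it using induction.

We claim T(m) = -m(2m + 3) for all m ≥ 1.
Base case (m = 1): T(1) = -5, and the closed form gives -5. They agree.
For the inductive step, assume it holds for an arbitrary i ≥ 1, so T(i) = i(-2i - 3).
Then T(i+1) = T(i) + (-4i - 5) = (i(-2i - 3)) + (-4i - 5).
Simplifying, T(i+1) = -(i + 1)(2i + 5) = -(i+1)(2(i+1) + 3),
which is the closed form with m = i+1.
By induction, the statement is established for all m ≥ 1.

T(m) = -m(2m + 3)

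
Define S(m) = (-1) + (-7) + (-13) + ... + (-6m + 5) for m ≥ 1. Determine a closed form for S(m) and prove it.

S(m) = -m(3m - 2)

We claim S(m) = -m(3m - 2) for all m ≥ 1.
For the base case m = 1: S(1) = -1, and the closed form gives -1. They agree.
For the inductive step, assume it holds for an arbitrary j ≥ 1, so S(j) = j(-3j + 2).
Then S(j+1) = S(j) + (-6j - 1) = (j(-3j + 2)) + (-6j - 1).
Simplifying, S(j+1) = -(j + 1)(3j + 1) = -(j+1)(3(j+1) - 2),
which is the closed form with m = j+1.
By the principle of mathematical induction, the result holds for all m ≥ 1.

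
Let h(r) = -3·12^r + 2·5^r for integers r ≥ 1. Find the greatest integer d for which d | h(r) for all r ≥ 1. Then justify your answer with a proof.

Computing the first values: h(1) = -26 and h(2) = -382; gcd(-26, -382) = 2, so d ≤ 2.
We prove 2 | -3·12^r + 2·5^r for all r ≥ 1 by induction on r.
When r = 1: h(1) = -26 = 2·(-13), so 2 | h(1).
Inductive step: assume the claim holds for r = m, i.e. 2 | h(m). Then
h(m+1) − 12·h(m) = (-3·12^(m+1) + 2·5^(m+1)) − 12·(-3·12^m + 2·5^m) = (2)·5^m·(5 − 12) = (-14)·5^m. Since 2 | h(m) by the inductive hypothesis, 2 | 12·h(m); and 2 | -14 since -14 = 2·-7. Therefore 2 | h(m+1).
This completes the induction.
Therefore the largest such d is 2.

d = 2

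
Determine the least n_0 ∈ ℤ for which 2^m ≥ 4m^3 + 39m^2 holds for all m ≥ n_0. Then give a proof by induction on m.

At m = 14: 16384 < 18620, so the inequality fails and n_0 ≥ 15. We prove 2^m ≥ 4m^3 + 39m^2 for all m ≥ 15.
When m = 15: 2^m = 32768 and 4m^3 + 39m^2 = 22275, so 32768 ≥ 22275.
Inductive step: assume the claim holds for m = r, so 2^r ≥ 4r^3 + 39r^2.
Then 2^(r + 1) = 2·(2^r) ≥ 2·(4r^3 + 39r^2).
Also, for r ≥ 15 we have 2·(4r^3 + 39r^2) ≥ 4(r+1)^3 + 39(r+1)^2, since 2·(4r^3 + 39r^2) − (4(r+1)^3 + 39(r+1)^2) = 4r^3 + 27r^2 - 90r - 43, which is nonnegative for all r ≥ 15.
Combining, 2^(r + 1) ≥ 4(r+1)^3 + 39(r+1)^2.
Hence, by induction on m, the claim holds for every m ≥ 15.
Hence the smallest such n_0 is 15.

n_0 = 15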